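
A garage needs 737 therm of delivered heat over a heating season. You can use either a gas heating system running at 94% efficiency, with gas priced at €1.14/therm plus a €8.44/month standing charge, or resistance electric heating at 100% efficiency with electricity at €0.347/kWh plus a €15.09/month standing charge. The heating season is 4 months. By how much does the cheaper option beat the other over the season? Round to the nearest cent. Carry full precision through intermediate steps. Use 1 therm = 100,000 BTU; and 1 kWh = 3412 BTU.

€6628.07

Heat load = 737 therm × 100,000 = 73,700,000 BTU
Gas: input = 73,700,000 / 0.94 = 78,404,255 BTU = 784 therm → 784 × €1.14 = €893.81; + 4 × €8.44 standing = €927.57
Electric: 73,700,000 BTU / 3412 = 21,600 kWh → × €0.347 = €7,495.28; + 4 × €15.09 standing = €7,555.64
Difference = |€927.57 − €7,555.64| = €6,628.07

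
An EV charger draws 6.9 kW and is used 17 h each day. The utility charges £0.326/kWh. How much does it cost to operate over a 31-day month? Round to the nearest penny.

£1185.43

Energy = 6900 W × 17 h/day × 31 days = 3,636,300 Wh = 3,636 kWh
Cost = 3,636 kWh × £0.326/kWh = £1,185.43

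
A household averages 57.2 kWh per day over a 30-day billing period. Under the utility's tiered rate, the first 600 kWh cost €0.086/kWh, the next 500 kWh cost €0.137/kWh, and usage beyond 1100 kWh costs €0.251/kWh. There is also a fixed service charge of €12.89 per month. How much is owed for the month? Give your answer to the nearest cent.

€287.61

Usage = 57.2 kWh/day × 30 days = 1716 kWh
First 600 kWh × €0.086 = €51.60
Next 500 kWh × €0.137 = €68.50
Remaining 616 kWh × €0.251 = €154.62
Energy charge = €274.72; + service €12.89 = €287.61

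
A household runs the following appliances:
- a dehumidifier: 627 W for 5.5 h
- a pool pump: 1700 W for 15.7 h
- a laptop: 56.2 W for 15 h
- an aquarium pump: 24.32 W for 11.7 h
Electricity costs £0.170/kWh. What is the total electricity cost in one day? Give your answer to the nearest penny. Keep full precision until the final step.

£5.32

dehumidifier: 627 W × 5.5 h = 3,448 Wh = 3.449 kWh
pool pump: 1700 W × 15.7 h = 26,690 Wh = 26.69 kWh
laptop: 56.2 W × 15 h = 843 Wh = 0.843 kWh
aquarium pump: 24.32 W × 11.7 h = 285 Wh = 0.2845 kWh
Total energy = 3.449 + 26.69 + 0.843 + 0.2845 = 31.27 kWh
Cost = 31.27 kWh × £0.170 = £5.32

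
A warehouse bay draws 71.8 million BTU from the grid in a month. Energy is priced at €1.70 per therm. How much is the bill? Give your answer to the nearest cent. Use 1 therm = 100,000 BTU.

€1220.60

71.8 million BTU × (10 therm/million BTU) = 718 therm
Cost = 718 therm × €1.70/therm = €1,220.60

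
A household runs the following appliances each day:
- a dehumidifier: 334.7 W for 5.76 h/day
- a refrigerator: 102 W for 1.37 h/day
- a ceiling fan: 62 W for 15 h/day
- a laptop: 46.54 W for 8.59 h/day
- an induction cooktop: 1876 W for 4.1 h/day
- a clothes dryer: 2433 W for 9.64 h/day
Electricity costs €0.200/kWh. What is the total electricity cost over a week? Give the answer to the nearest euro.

€48

dehumidifier: 334.7 W × 5.76 h × 7 d = 13,495 Wh = 13.5 kWh
refrigerator: 102 W × 1.37 h × 7 d = 978 Wh = 0.9782 kWh
ceiling fan: 62 W × 15 h × 7 d = 6,510 Wh = 6.51 kWh
laptop: 46.54 W × 8.59 h × 7 d = 2,798 Wh = 2.798 kWh
induction cooktop: 1876 W × 4.1 h × 7 d = 53,841 Wh = 53.84 kWh
clothes dryer: 2433 W × 9.64 h × 7 d = 164,179 Wh = 164.2 kWh
Total energy = 13.5 + 0.9782 + 6.51 + 2.798 + 53.84 + 164.2 = 241.8 kWh
Cost = 241.8 kWh × €0.200 = €48.36 ≈ €48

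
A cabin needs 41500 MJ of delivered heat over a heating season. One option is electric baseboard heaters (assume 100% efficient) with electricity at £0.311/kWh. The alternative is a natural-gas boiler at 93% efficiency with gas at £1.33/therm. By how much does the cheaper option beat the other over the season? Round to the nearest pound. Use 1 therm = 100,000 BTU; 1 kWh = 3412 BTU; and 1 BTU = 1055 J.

Heat load = 41500 MJ = 41,500,000,000 J / 1055 = 39,336,493 BTU
Gas: input = 39,336,493 / 0.93 = 42,297,304 BTU = 423 therm → 423 × £1.33 = £562.55
Electric: 39,336,493 BTU / 3412 = 11,530 kWh → × £0.311 = £3,585.48
Difference = |£562.55 − £3,585.48| = £3,022.92 ≈ £3023

£3023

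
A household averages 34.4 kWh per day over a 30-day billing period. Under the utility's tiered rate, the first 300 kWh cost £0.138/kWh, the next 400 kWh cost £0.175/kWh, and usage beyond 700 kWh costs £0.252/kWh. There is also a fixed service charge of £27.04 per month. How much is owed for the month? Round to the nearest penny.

Usage = 34.4 kWh/day × 30 days = 1032 kWh
First 300 kWh × £0.138 = £41.40
Next 400 kWh × £0.175 = £70.00
Remaining 332 kWh × £0.252 = £83.66
Energy charge = £195.06; + service £27.04 = £222.10

£222.10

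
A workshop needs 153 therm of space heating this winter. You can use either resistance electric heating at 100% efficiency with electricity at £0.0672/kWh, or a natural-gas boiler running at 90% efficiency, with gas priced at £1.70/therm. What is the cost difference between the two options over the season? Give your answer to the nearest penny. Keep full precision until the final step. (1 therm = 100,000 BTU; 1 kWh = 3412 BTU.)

£12.34

Heat load = 153 therm × 100,000 = 15,300,000 BTU
Gas: input = 15,300,000 / 0.90 = 17,000,000 BTU = 170 therm → 170 × £1.70 = £289.00
Electric: 15,300,000 BTU / 3412 = 4,484 kWh → × £0.0672 = £301.34
Difference = |£289.00 − £301.34| = £12.34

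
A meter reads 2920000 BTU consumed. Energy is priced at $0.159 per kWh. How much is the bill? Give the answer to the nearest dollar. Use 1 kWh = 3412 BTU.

$136

2920000 BTU × (0.00029308 kWh/BTU) = 855.8 kWh
Cost = 855.8 kWh × $0.159/kWh = $136.07 ≈ $136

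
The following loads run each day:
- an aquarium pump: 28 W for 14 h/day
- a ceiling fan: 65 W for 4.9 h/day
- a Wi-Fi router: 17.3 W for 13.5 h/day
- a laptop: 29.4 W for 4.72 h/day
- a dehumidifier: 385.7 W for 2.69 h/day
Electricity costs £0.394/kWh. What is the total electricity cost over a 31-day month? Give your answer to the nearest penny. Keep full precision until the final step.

£25.90

aquarium pump: 28 W × 14 h × 31 d = 12,152 Wh = 12.15 kWh
ceiling fan: 65 W × 4.9 h × 31 d = 9,874 Wh = 9.873 kWh
Wi-Fi router: 17.3 W × 13.5 h × 31 d = 7,240 Wh = 7.24 kWh
laptop: 29.4 W × 4.72 h × 31 d = 4,302 Wh = 4.302 kWh
dehumidifier: 385.7 W × 2.69 h × 31 d = 32,164 Wh = 32.16 kWh
Total energy = 12.15 + 9.873 + 7.24 + 4.302 + 32.16 = 65.73 kWh
Cost = 65.73 kWh × £0.394 = £25.90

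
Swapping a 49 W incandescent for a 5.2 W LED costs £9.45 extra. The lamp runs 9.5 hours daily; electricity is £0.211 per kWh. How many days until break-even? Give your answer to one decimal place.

107.6 days

Power saved = 49 − 5.2 = 43.8 W
Daily energy saved = 43.8 W × 9.5 h = 416.1 Wh = 0.4161 kWh
Daily savings = 0.4161 × £0.211 = £0.0878
Payback = £9.45 / £0.0878 per day = 107.6 days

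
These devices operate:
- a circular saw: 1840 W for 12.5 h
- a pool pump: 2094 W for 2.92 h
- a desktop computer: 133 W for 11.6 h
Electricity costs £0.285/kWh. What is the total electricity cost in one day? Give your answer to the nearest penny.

£8.74

circular saw: 1840 W × 12.5 h = 23,000 Wh = 23 kWh
pool pump: 2094 W × 2.92 h = 6,114 Wh = 6.114 kWh
desktop computer: 133 W × 11.6 h = 1,543 Wh = 1.543 kWh
Total energy = 23 + 6.114 + 1.543 = 30.66 kWh
Cost = 30.66 kWh × £0.285 = £8.74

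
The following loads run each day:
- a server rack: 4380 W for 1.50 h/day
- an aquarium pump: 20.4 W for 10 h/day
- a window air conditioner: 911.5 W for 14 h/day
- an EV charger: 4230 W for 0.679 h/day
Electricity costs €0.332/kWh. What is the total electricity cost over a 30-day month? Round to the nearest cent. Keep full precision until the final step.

€223.18

server rack: 4380 W × 1.50 h × 30 d = 197,100 Wh = 197.1 kWh
aquarium pump: 20.4 W × 10 h × 30 d = 6,120 Wh = 6.12 kWh
window air conditioner: 911.5 W × 14 h × 30 d = 382,830 Wh = 382.8 kWh
EV charger: 4230 W × 0.679 h × 30 d = 86,165 Wh = 86.17 kWh
Total energy = 197.1 + 6.12 + 382.8 + 86.17 = 672.2 kWh
Cost = 672.2 kWh × €0.332 = €223.18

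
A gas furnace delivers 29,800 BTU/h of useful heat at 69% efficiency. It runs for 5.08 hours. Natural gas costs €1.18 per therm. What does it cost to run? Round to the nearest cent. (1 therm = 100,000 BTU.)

€2.59

Heat delivered = 29,800 BTU/h × 5.08 h = 151,384 BTU
Gas input = 151,384 / 0.69 = 219,397 BTU
= 219,397 / 100,000 = 2.194 therm
Cost = 2.194 × €1.18/therm = €2.59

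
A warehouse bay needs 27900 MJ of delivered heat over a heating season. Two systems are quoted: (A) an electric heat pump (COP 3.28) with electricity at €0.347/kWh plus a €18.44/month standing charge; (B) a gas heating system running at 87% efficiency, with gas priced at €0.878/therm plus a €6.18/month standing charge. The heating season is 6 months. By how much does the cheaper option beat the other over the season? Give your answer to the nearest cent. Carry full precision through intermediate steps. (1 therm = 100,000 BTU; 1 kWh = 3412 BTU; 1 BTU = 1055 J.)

Heat load = 27900 MJ = 27,900,000,000 J / 1055 = 26,445,498 BTU
Gas: input = 26,445,498 / 0.87 = 30,397,124 BTU = 304 therm → 304 × €0.878 = €266.89; + 6 × €6.18 standing = €303.97
Heat pump: 26,445,498 BTU / 3412 = 7,751 kWh heat; / 3.28 = 2,363 kWh in → × €0.347 = €819.97; + 6 × €18.44 standing = €930.61
Difference = |€303.97 − €930.61| = €626.64

€626.64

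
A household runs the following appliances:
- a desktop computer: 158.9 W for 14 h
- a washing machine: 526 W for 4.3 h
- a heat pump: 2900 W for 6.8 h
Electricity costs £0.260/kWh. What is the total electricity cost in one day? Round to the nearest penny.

£6.29

desktop computer: 158.9 W × 14 h = 2,225 Wh = 2.225 kWh
washing machine: 526 W × 4.3 h = 2,262 Wh = 2.262 kWh
heat pump: 2900 W × 6.8 h = 19,720 Wh = 19.72 kWh
Total energy = 2.225 + 2.262 + 19.72 = 24.21 kWh
Cost = 24.21 kWh × £0.260 = £6.29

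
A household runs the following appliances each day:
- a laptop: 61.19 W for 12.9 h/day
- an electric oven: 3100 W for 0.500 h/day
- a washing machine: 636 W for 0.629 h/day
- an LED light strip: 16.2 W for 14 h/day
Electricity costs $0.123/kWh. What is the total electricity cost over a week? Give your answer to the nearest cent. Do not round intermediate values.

$2.55

laptop: 61.19 W × 12.9 h × 7 d = 5,525 Wh = 5.525 kWh
electric oven: 3100 W × 0.500 h × 7 d = 10,850 Wh = 10.85 kWh
washing machine: 636 W × 0.629 h × 7 d = 2,800 Wh = 2.8 kWh
LED light strip: 16.2 W × 14 h × 7 d = 1,588 Wh = 1.588 kWh
Total energy = 5.525 + 10.85 + 2.8 + 1.588 = 20.76 kWh
Cost = 20.76 kWh × $0.123 = $2.55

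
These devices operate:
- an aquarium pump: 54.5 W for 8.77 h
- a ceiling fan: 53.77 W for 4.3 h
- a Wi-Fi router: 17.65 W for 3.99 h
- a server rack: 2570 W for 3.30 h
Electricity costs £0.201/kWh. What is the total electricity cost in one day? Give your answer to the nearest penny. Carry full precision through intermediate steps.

aquarium pump: 54.5 W × 8.77 h = 478 Wh = 0.478 kWh
ceiling fan: 53.77 W × 4.3 h = 231 Wh = 0.2312 kWh
Wi-Fi router: 17.65 W × 3.99 h = 70 Wh = 0.07042 kWh
server rack: 2570 W × 3.30 h = 8,481 Wh = 8.481 kWh
Total energy = 0.478 + 0.2312 + 0.07042 + 8.481 = 9.261 kWh
Cost = 9.261 kWh × £0.201 = £1.86

£1.86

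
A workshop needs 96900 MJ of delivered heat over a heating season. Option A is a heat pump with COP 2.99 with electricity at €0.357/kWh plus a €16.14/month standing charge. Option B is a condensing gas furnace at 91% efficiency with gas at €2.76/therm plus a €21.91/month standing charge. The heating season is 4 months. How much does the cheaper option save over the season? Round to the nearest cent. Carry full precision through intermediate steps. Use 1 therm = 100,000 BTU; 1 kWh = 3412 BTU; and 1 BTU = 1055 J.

€405.29

Heat load = 96900 MJ = 96,900,000,000 J / 1055 = 91,848,341 BTU
Gas: input = 91,848,341 / 0.91 = 100,932,243 BTU = 1,009 therm → 1,009 × €2.76 = €2,785.73; + 4 × €21.91 standing = €2,873.37
Heat pump: 91,848,341 BTU / 3412 = 26,920 kWh heat; / 2.99 = 9,003 kWh in → × €0.357 = €3,214.10; + 4 × €16.14 standing = €3,278.66
Difference = |€2,873.37 − €3,278.66| = €405.29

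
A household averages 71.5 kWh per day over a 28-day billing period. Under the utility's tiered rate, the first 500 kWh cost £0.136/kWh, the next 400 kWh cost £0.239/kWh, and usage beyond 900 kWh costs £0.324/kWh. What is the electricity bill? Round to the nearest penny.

Usage = 71.5 kWh/day × 28 days = 2002 kWh
First 500 kWh × £0.136 = £68.00
Next 400 kWh × £0.239 = £95.60
Remaining 1102 kWh × £0.324 = £357.05
Total = £520.65

£520.65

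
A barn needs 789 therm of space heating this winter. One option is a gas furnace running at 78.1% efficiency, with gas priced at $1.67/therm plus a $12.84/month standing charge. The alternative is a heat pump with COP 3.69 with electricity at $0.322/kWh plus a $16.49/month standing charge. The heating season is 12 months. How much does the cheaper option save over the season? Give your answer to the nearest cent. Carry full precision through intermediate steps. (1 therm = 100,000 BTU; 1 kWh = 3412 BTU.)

Heat load = 789 therm × 100,000 = 78,900,000 BTU
Gas: input = 78,900,000 / 0.781 = 101,024,328 BTU = 1,010 therm → 1,010 × $1.67 = $1,687.11; + 12 × $12.84 standing = $1,841.19
Heat pump: 78,900,000 BTU / 3412 = 23,120 kWh heat; / 3.69 = 6,267 kWh in → × $0.322 = $2,017.89; + 12 × $16.49 standing = $2,215.77
Difference = |$1,841.19 − $2,215.77| = $374.58

$374.58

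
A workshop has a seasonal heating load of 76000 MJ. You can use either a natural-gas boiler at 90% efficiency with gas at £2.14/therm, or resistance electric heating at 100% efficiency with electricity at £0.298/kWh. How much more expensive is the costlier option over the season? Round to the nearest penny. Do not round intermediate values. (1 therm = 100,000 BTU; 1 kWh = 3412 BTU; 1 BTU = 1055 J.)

£4578.80

Heat load = 76000 MJ = 76,000,000,000 J / 1055 = 72,037,915 BTU
Gas: input = 72,037,915 / 0.90 = 80,042,127 BTU = 800.4 therm → 800.4 × £2.14 = £1,712.90
Electric: 72,037,915 BTU / 3412 = 21,110 kWh → × £0.298 = £6,291.71
Difference = |£1,712.90 − £6,291.71| = £4,578.80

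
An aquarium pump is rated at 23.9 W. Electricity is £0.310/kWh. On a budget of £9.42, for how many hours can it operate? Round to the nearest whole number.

Energy budget = £9.42 / £0.310 per kWh = 30.39 kWh = 30,387 Wh
Runtime = 30,387 Wh / 23.9 W = 1,271 h

1271 h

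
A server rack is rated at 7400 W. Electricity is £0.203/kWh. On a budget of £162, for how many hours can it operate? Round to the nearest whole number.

108 h

Energy budget = £162 / £0.203 per kWh = 798 kWh = 798,030 Wh
Runtime = 798,030 Wh / 7400 W = 107.8 h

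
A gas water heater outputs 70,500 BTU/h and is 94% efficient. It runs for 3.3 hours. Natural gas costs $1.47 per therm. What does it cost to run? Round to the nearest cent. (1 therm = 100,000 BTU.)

Heat delivered = 70,500 BTU/h × 3.3 h = 232,650 BTU
Gas input = 232,650 / 0.94 = 247,500 BTU
= 247,500 / 100,000 = 2.475 therm
Cost = 2.475 × $1.47/therm = $3.64

$3.64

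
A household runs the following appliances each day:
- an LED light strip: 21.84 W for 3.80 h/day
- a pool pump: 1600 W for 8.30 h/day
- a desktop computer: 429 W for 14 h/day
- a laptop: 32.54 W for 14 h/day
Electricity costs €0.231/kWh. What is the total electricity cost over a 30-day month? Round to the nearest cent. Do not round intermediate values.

LED light strip: 21.84 W × 3.80 h × 30 d = 2,490 Wh = 2.49 kWh
pool pump: 1600 W × 8.30 h × 30 d = 398,400 Wh = 398.4 kWh
desktop computer: 429 W × 14 h × 30 d = 180,180 Wh = 180.2 kWh
laptop: 32.54 W × 14 h × 30 d = 13,667 Wh = 13.67 kWh
Total energy = 2.49 + 398.4 + 180.2 + 13.67 = 594.7 kWh
Cost = 594.7 kWh × €0.231 = €137.38

€137.38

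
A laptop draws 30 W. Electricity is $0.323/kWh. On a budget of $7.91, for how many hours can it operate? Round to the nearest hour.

816 h

Energy budget = $7.91 / $0.323 per kWh = 24.49 kWh = 24,489 Wh
Runtime = 24,489 Wh / 30 W = 816.3 h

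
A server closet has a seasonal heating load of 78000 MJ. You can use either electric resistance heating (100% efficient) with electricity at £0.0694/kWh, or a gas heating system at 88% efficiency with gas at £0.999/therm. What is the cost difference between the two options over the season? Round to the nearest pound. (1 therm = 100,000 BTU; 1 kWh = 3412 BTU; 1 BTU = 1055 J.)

£664

Heat load = 78000 MJ = 78,000,000,000 J / 1055 = 73,933,649 BTU
Gas: input = 73,933,649 / 0.88 = 84,015,511 BTU = 840.2 therm → 840.2 × £0.999 = £839.31
Electric: 73,933,649 BTU / 3412 = 21,670 kWh → × £0.0694 = £1,503.81
Difference = |£839.31 − £1,503.81| = £664.49 ≈ £664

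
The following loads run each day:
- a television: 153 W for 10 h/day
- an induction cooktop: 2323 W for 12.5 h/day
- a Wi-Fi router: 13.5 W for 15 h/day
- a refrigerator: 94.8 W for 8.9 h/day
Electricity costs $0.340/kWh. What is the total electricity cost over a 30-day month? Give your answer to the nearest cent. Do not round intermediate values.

television: 153 W × 10 h × 30 d = 45,900 Wh = 45.9 kWh
induction cooktop: 2323 W × 12.5 h × 30 d = 871,125 Wh = 871.1 kWh
Wi-Fi router: 13.5 W × 15 h × 30 d = 6,075 Wh = 6.075 kWh
refrigerator: 94.8 W × 8.9 h × 30 d = 25,312 Wh = 25.31 kWh
Total energy = 45.9 + 871.1 + 6.075 + 25.31 = 948.4 kWh
Cost = 948.4 kWh × $0.340 = $322.46

$322.46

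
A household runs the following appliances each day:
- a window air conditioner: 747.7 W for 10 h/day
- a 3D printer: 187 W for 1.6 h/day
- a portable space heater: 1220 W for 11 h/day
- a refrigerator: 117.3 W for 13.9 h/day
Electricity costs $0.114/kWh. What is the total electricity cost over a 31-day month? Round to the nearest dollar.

window air conditioner: 747.7 W × 10 h × 31 d = 231,787 Wh = 231.8 kWh
3D printer: 187 W × 1.6 h × 31 d = 9,275 Wh = 9.275 kWh
portable space heater: 1220 W × 11 h × 31 d = 416,020 Wh = 416 kWh
refrigerator: 117.3 W × 13.9 h × 31 d = 50,545 Wh = 50.54 kWh
Total energy = 231.8 + 9.275 + 416 + 50.54 = 707.6 kWh
Cost = 707.6 kWh × $0.114 = $80.67 ≈ $81

$81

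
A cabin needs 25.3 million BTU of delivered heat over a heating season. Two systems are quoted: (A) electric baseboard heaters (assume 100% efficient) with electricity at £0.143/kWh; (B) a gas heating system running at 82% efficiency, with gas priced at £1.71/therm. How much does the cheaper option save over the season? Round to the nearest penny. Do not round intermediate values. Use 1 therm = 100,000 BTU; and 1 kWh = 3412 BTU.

£532.75

Heat load = 25.3 × 10⁶ BTU = 25,300,000 BTU
Gas: input = 25,300,000 / 0.82 = 30,853,659 BTU = 308.5 therm → 308.5 × £1.71 = £527.60
Electric: 25,300,000 BTU / 3412 = 7,415 kWh → × £0.143 = £1,060.35
Difference = |£527.60 − £1,060.35| = £532.75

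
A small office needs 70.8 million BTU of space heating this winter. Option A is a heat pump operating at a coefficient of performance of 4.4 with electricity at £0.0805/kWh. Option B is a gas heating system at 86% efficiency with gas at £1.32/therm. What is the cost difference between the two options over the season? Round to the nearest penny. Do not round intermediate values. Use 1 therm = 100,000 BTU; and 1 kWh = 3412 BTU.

Heat load = 70.8 × 10⁶ BTU = 70,800,000 BTU
Gas: input = 70,800,000 / 0.86 = 82,325,581 BTU = 823.3 therm → 823.3 × £1.32 = £1,086.70
Heat pump: 70,800,000 BTU / 3412 = 20,750 kWh heat; / 4.4 = 4,716 kWh in → × £0.0805 = £379.64
Difference = |£1,086.70 − £379.64| = £707.06

£707.06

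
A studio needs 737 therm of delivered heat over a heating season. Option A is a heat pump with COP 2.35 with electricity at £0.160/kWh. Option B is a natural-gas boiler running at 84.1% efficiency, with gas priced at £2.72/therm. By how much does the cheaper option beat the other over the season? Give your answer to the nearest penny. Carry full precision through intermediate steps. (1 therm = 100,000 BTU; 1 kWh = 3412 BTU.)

Heat load = 737 therm × 100,000 = 73,700,000 BTU
Gas: input = 73,700,000 / 0.841 = 87,633,769 BTU = 876.3 therm → 876.3 × £2.72 = £2,383.64
Heat pump: 73,700,000 BTU / 3412 = 21,600 kWh heat; / 2.35 = 9,192 kWh in → × £0.160 = £1,470.65
Difference = |£2,383.64 − £1,470.65| = £912.98

£912.98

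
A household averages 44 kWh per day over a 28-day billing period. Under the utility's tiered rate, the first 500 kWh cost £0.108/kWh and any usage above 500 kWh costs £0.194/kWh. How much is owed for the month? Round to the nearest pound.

Usage = 44 kWh/day × 28 days = 1232 kWh
First 500 kWh × £0.108 = £54.00
Remaining 732 kWh × £0.194 = £142.01
Total = £196.01 ≈ £196

£196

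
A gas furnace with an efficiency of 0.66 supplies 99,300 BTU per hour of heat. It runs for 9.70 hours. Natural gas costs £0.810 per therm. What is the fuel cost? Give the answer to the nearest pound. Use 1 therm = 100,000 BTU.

Heat delivered = 99,300 BTU/h × 9.70 h = 963,210 BTU
Gas input = 963,210 / 0.66 = 1,459,409 BTU
= 1,459,409 / 100,000 = 14.59 therm
Cost = 14.59 × £0.810/therm = £11.82 ≈ £12

£12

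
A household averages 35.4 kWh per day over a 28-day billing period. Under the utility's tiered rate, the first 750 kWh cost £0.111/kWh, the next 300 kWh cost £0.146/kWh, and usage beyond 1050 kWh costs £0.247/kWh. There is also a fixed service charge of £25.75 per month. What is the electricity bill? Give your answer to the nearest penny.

£144.22

Usage = 35.4 kWh/day × 28 days = 991.2 kWh
First 750 kWh × £0.111 = £83.25
Next 241.2 kWh × £0.146 = £35.22
Remaining tier: 0 kWh (not reached)
Energy charge = £118.47; + service £25.75 = £144.22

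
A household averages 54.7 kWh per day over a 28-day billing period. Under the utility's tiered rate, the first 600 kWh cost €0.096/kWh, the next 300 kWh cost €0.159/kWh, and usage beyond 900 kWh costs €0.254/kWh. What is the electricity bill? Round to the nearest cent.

Usage = 54.7 kWh/day × 28 days = 1531.6 kWh
First 600 kWh × €0.096 = €57.60
Next 300 kWh × €0.159 = €47.70
Remaining 631.6 kWh × €0.254 = €160.43
Total = €265.73

€265.73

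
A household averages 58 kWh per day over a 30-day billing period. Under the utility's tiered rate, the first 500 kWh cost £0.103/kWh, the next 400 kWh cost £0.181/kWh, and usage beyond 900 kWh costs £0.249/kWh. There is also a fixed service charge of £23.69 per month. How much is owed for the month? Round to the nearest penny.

Usage = 58 kWh/day × 30 days = 1740 kWh
First 500 kWh × £0.103 = £51.50
Next 400 kWh × £0.181 = £72.40
Remaining 840 kWh × £0.249 = £209.16
Energy charge = £333.06; + service £23.69 = £356.75

£356.75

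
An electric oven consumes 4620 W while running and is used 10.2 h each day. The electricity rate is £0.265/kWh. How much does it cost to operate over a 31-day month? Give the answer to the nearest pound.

£387

Energy = 4620 W × 10.2 h/day × 31 days = 1,460,844 Wh = 1,461 kWh
Cost = 1,461 kWh × £0.265/kWh = £387.12 ≈ £387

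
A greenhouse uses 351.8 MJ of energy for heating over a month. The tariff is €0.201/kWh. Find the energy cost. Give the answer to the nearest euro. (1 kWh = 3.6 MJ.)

351.8 MJ × (0.27778 kWh/MJ) = 97.72 kWh
Cost = 97.72 kWh × €0.201/kWh = €19.64 ≈ €20

€20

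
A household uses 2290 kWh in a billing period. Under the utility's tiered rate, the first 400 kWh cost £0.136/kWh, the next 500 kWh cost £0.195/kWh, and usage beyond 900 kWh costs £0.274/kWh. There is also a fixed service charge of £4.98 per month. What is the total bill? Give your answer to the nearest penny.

First 400 kWh × £0.136 = £54.40
Next 500 kWh × £0.195 = £97.50
Remaining 1390 kWh × £0.274 = £380.86
Energy charge = £532.76; + service £4.98 = £537.74

£537.74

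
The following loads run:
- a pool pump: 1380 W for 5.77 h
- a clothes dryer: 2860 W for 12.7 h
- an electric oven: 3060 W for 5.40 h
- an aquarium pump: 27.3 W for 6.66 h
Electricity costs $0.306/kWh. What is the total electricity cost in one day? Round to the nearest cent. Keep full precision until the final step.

pool pump: 1380 W × 5.77 h = 7,963 Wh = 7.963 kWh
clothes dryer: 2860 W × 12.7 h = 36,322 Wh = 36.32 kWh
electric oven: 3060 W × 5.40 h = 16,524 Wh = 16.52 kWh
aquarium pump: 27.3 W × 6.66 h = 182 Wh = 0.1818 kWh
Total energy = 7.963 + 36.32 + 16.52 + 0.1818 = 60.99 kWh
Cost = 60.99 kWh × $0.306 = $18.66

$18.66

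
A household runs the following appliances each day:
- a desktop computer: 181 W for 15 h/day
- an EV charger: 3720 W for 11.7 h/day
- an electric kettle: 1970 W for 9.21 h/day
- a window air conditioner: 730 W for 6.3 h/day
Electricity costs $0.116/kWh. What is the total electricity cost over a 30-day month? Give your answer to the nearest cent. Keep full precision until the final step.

$240.06

desktop computer: 181 W × 15 h × 30 d = 81,450 Wh = 81.45 kWh
EV charger: 3720 W × 11.7 h × 30 d = 1,305,720 Wh = 1,306 kWh
electric kettle: 1970 W × 9.21 h × 30 d = 544,311 Wh = 544.3 kWh
window air conditioner: 730 W × 6.3 h × 30 d = 137,970 Wh = 138 kWh
Total energy = 81.45 + 1,306 + 544.3 + 138 = 2,069 kWh
Cost = 2,069 kWh × $0.116 = $240.06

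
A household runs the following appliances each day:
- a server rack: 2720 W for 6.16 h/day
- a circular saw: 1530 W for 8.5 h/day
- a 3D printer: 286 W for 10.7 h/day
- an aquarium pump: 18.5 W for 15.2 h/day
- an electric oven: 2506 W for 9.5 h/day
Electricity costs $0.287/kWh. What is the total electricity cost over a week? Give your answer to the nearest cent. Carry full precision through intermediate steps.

server rack: 2720 W × 6.16 h × 7 d = 117,286 Wh = 117.3 kWh
circular saw: 1530 W × 8.5 h × 7 d = 91,035 Wh = 91.03 kWh
3D printer: 286 W × 10.7 h × 7 d = 21,421 Wh = 21.42 kWh
aquarium pump: 18.5 W × 15.2 h × 7 d = 1,968 Wh = 1.968 kWh
electric oven: 2506 W × 9.5 h × 7 d = 166,649 Wh = 166.6 kWh
Total energy = 117.3 + 91.03 + 21.42 + 1.968 + 166.6 = 398.4 kWh
Cost = 398.4 kWh × $0.287 = $114.33

$114.33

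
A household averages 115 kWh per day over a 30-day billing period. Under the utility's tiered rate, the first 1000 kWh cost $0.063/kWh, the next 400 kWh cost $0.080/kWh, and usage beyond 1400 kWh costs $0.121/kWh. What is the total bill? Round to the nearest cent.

Usage = 115 kWh/day × 30 days = 3450 kWh
First 1000 kWh × $0.063 = $63.00
Next 400 kWh × $0.080 = $32.00
Remaining 2050 kWh × $0.121 = $248.05
Total = $343.05

$343.05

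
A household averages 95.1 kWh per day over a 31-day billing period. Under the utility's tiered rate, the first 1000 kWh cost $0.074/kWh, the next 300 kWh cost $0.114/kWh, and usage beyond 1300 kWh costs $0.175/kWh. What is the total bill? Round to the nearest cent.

Usage = 95.1 kWh/day × 31 days = 2948.1 kWh
First 1000 kWh × $0.074 = $74.00
Next 300 kWh × $0.114 = $34.20
Remaining 1648.1 kWh × $0.175 = $288.42
Total = $396.62

$396.62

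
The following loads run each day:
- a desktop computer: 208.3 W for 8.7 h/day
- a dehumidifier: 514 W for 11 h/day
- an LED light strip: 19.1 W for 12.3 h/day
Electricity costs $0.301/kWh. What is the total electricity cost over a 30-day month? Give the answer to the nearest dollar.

$70

desktop computer: 208.3 W × 8.7 h × 30 d = 54,366 Wh = 54.37 kWh
dehumidifier: 514 W × 11 h × 30 d = 169,620 Wh = 169.6 kWh
LED light strip: 19.1 W × 12.3 h × 30 d = 7,048 Wh = 7.048 kWh
Total energy = 54.37 + 169.6 + 7.048 = 231 kWh
Cost = 231 kWh × $0.301 = $69.54 ≈ $70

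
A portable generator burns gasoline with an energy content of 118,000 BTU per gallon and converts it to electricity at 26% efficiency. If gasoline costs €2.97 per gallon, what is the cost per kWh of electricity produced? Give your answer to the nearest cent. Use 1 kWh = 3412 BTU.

€0.33

Electrical output per gallon = 118,000 BTU × 0.26 / 3412 BTU/kWh = 8.992 kWh
Cost per kWh = €2.97 / 8.992 kWh = €0.330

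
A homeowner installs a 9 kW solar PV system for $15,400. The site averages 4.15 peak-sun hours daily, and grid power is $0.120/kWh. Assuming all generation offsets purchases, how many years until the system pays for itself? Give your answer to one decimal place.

9.4 years

Daily generation = 9 kW × 4.15 h = 37.35 kWh
Annual generation = 37.35 × 365 = 13633 kWh
Annual savings = 13633 × $0.120 = $1,635.93
Payback = $15,400 / $1,635.93 = 9.41 years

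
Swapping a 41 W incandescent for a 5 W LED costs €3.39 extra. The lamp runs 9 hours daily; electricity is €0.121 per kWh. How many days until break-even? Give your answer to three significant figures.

Power saved = 41 − 5 = 36 W
Daily energy saved = 36 W × 9 h = 324 Wh = 0.324 kWh
Daily savings = 0.324 × €0.121 = €0.0392
Payback = €3.39 / €0.0392 per day = 86.47 days

86.5 days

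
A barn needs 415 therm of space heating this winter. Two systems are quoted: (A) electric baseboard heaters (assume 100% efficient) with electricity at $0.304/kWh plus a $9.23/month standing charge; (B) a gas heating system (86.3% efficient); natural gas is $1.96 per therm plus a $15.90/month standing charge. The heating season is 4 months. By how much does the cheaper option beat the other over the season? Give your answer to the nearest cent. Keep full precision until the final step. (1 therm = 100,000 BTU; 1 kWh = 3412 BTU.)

Heat load = 415 therm × 100,000 = 41,500,000 BTU
Gas: input = 41,500,000 / 0.863 = 48,088,065 BTU = 480.9 therm → 480.9 × $1.96 = $942.53; + 4 × $15.90 standing = $1,006.13
Electric: 41,500,000 BTU / 3412 = 12,160 kWh → × $0.304 = $3,697.54; + 4 × $9.23 standing = $3,734.46
Difference = |$1,006.13 − $3,734.46| = $2,728.33

$2728.33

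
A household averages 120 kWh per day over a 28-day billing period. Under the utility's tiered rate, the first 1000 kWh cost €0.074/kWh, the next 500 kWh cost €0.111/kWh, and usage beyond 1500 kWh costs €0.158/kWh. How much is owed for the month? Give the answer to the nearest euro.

€423

Usage = 120 kWh/day × 28 days = 3360 kWh
First 1000 kWh × €0.074 = €74.00
Next 500 kWh × €0.111 = €55.50
Remaining 1860 kWh × €0.158 = €293.88
Total = €423.38 ≈ €423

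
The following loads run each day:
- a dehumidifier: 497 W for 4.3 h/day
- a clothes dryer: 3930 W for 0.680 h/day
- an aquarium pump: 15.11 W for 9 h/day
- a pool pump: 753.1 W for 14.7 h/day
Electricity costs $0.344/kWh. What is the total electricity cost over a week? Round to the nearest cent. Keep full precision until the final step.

$38.57

dehumidifier: 497 W × 4.3 h × 7 d = 14,960 Wh = 14.96 kWh
clothes dryer: 3930 W × 0.680 h × 7 d = 18,707 Wh = 18.71 kWh
aquarium pump: 15.11 W × 9 h × 7 d = 952 Wh = 0.9519 kWh
pool pump: 753.1 W × 14.7 h × 7 d = 77,494 Wh = 77.49 kWh
Total energy = 14.96 + 18.71 + 0.9519 + 77.49 = 112.1 kWh
Cost = 112.1 kWh × $0.344 = $38.57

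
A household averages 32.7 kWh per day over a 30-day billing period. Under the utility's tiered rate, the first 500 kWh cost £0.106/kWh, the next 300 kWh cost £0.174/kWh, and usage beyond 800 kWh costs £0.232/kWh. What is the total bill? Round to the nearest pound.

Usage = 32.7 kWh/day × 30 days = 981 kWh
First 500 kWh × £0.106 = £53.00
Next 300 kWh × £0.174 = £52.20
Remaining 181 kWh × £0.232 = £41.99
Total = £147.19 ≈ £147

£147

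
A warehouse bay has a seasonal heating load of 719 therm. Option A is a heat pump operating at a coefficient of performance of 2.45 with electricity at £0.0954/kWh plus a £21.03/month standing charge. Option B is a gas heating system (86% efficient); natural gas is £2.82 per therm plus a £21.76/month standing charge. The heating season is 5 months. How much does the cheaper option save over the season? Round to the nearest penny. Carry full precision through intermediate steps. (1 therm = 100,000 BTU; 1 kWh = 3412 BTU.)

Heat load = 719 therm × 100,000 = 71,900,000 BTU
Gas: input = 71,900,000 / 0.86 = 83,604,651 BTU = 836 therm → 836 × £2.82 = £2,357.65; + 5 × £21.76 standing = £2,466.45
Heat pump: 71,900,000 BTU / 3412 = 21,070 kWh heat; / 2.45 = 8,601 kWh in → × £0.0954 = £820.54; + 5 × £21.03 standing = £925.69
Difference = |£2,466.45 − £925.69| = £1,540.76

£1540.76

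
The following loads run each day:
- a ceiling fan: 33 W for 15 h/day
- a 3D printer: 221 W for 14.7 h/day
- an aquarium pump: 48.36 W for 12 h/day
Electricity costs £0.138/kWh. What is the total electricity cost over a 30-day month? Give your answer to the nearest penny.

ceiling fan: 33 W × 15 h × 30 d = 14,850 Wh = 14.85 kWh
3D printer: 221 W × 14.7 h × 30 d = 97,461 Wh = 97.46 kWh
aquarium pump: 48.36 W × 12 h × 30 d = 17,410 Wh = 17.41 kWh
Total energy = 14.85 + 97.46 + 17.41 = 129.7 kWh
Cost = 129.7 kWh × £0.138 = £17.90

£17.90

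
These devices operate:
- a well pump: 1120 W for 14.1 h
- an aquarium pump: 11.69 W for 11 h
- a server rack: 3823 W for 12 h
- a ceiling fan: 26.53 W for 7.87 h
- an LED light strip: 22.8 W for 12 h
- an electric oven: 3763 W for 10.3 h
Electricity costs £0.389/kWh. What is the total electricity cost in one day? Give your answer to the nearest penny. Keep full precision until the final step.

well pump: 1120 W × 14.1 h = 15,792 Wh = 15.79 kWh
aquarium pump: 11.69 W × 11 h = 129 Wh = 0.1286 kWh
server rack: 3823 W × 12 h = 45,876 Wh = 45.88 kWh
ceiling fan: 26.53 W × 7.87 h = 209 Wh = 0.2088 kWh
LED light strip: 22.8 W × 12 h = 274 Wh = 0.2736 kWh
electric oven: 3763 W × 10.3 h = 38,759 Wh = 38.76 kWh
Total energy = 15.79 + 0.1286 + 45.88 + 0.2088 + 0.2736 + 38.76 = 101 kWh
Cost = 101 kWh × £0.389 = £39.30

£39.30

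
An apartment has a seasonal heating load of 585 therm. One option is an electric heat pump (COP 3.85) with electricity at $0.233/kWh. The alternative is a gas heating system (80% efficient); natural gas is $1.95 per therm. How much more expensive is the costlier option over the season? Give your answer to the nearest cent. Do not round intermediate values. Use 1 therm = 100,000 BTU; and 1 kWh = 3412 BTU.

Heat load = 585 therm × 100,000 = 58,500,000 BTU
Gas: input = 58,500,000 / 0.80 = 73,125,000 BTU = 731.2 therm → 731.2 × $1.95 = $1,425.94
Heat pump: 58,500,000 BTU / 3412 = 17,150 kWh heat; / 3.85 = 4,453 kWh in → × $0.233 = $1,037.63
Difference = |$1,425.94 − $1,037.63| = $388.31

$388.31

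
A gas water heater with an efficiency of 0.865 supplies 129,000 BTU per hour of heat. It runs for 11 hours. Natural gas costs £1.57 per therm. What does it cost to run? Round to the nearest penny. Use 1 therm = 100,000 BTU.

Heat delivered = 129,000 BTU/h × 11 h = 1,419,000 BTU
Gas input = 1,419,000 / 0.865 = 1,640,462 BTU
= 1,640,462 / 100,000 = 16.4 therm
Cost = 16.4 × £1.57/therm = £25.76

£25.76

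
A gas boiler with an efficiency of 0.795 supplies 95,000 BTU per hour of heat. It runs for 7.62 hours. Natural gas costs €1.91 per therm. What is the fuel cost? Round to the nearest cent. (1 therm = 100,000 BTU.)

€17.39

Heat delivered = 95,000 BTU/h × 7.62 h = 723,900 BTU
Gas input = 723,900 / 0.795 = 910,566 BTU
= 910,566 / 100,000 = 9.106 therm
Cost = 9.106 × €1.91/therm = €17.39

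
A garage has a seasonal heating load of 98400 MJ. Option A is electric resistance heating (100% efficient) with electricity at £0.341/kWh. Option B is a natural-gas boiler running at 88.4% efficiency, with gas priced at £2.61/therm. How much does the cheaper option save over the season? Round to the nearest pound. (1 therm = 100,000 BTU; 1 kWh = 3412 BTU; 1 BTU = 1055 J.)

£6568

Heat load = 98400 MJ = 98,400,000,000 J / 1055 = 93,270,142 BTU
Gas: input = 93,270,142 / 0.884 = 105,509,211 BTU = 1,055 therm → 1,055 × £2.61 = £2,753.79
Electric: 93,270,142 BTU / 3412 = 27,340 kWh → × £0.341 = £9,321.55
Difference = |£2,753.79 − £9,321.55| = £6,567.76 ≈ £6568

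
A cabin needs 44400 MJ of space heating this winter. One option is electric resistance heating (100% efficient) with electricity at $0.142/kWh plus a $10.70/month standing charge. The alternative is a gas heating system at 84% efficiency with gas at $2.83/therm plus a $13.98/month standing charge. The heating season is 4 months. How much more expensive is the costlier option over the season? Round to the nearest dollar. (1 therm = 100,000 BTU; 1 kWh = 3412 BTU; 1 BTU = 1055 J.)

$321

Heat load = 44400 MJ = 44,400,000,000 J / 1055 = 42,085,308 BTU
Gas: input = 42,085,308 / 0.84 = 50,101,557 BTU = 501 therm → 501 × $2.83 = $1,417.87; + 4 × $13.98 standing = $1,473.79
Electric: 42,085,308 BTU / 3412 = 12,330 kWh → × $0.142 = $1,751.50; + 4 × $10.70 standing = $1,794.30
Difference = |$1,473.79 − $1,794.30| = $320.50 ≈ $321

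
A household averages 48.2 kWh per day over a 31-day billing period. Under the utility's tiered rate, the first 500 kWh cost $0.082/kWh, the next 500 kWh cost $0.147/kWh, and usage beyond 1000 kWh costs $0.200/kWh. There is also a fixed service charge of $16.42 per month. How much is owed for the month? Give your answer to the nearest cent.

Usage = 48.2 kWh/day × 31 days = 1494.2 kWh
First 500 kWh × $0.082 = $41.00
Next 500 kWh × $0.147 = $73.50
Remaining 494.2 kWh × $0.200 = $98.84
Energy charge = $213.34; + service $16.42 = $229.76

$229.76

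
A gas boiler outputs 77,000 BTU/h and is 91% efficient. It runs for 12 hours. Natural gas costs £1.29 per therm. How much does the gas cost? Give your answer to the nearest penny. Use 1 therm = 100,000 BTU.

Heat delivered = 77,000 BTU/h × 12 h = 924,000 BTU
Gas input = 924,000 / 0.91 = 1,015,385 BTU
= 1,015,385 / 100,000 = 10.15 therm
Cost = 10.15 × £1.29/therm = £13.10

£13.10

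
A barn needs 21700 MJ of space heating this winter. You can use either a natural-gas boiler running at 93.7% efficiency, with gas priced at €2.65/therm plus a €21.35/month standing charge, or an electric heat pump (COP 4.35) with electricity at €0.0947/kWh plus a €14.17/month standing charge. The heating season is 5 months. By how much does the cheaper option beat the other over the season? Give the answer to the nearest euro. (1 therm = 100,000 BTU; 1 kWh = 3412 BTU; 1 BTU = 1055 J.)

€486

Heat load = 21700 MJ = 21,700,000,000 J / 1055 = 20,568,720 BTU
Gas: input = 20,568,720 / 0.937 = 21,951,676 BTU = 219.5 therm → 219.5 × €2.65 = €581.72; + 5 × €21.35 standing = €688.47
Heat pump: 20,568,720 BTU / 3412 = 6,028 kWh heat; / 4.35 = 1,386 kWh in → × €0.0947 = €131.24; + 5 × €14.17 standing = €202.09
Difference = |€688.47 − €202.09| = €486.38 ≈ €486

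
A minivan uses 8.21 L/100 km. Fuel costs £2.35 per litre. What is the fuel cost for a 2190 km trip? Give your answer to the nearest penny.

£422.53

Fuel = 8.21 L/100 km × 2190 km / 100 = 179.8 L
Cost = 179.8 L × £2.35/L = £422.53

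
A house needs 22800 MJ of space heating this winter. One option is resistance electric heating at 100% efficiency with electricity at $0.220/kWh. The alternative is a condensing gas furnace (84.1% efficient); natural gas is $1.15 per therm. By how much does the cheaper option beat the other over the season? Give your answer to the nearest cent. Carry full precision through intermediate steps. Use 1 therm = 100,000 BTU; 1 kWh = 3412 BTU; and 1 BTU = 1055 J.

$1097.95

Heat load = 22800 MJ = 22,800,000,000 J / 1055 = 21,611,374 BTU
Gas: input = 21,611,374 / 0.841 = 25,697,235 BTU = 257 therm → 257 × $1.15 = $295.52
Electric: 21,611,374 BTU / 3412 = 6,334 kWh → × $0.220 = $1,393.46
Difference = |$295.52 − $1,393.46| = $1,097.95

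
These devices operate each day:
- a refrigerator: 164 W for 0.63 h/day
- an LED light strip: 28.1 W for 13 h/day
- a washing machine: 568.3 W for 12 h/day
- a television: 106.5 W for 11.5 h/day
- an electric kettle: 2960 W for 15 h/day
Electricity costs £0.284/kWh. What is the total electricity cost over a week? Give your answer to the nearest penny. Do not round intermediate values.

£105.19

refrigerator: 164 W × 0.63 h × 7 d = 723 Wh = 0.7232 kWh
LED light strip: 28.1 W × 13 h × 7 d = 2,557 Wh = 2.557 kWh
washing machine: 568.3 W × 12 h × 7 d = 47,737 Wh = 47.74 kWh
television: 106.5 W × 11.5 h × 7 d = 8,573 Wh = 8.573 kWh
electric kettle: 2960 W × 15 h × 7 d = 310,800 Wh = 310.8 kWh
Total energy = 0.7232 + 2.557 + 47.74 + 8.573 + 310.8 = 370.4 kWh
Cost = 370.4 kWh × £0.284 = £105.19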